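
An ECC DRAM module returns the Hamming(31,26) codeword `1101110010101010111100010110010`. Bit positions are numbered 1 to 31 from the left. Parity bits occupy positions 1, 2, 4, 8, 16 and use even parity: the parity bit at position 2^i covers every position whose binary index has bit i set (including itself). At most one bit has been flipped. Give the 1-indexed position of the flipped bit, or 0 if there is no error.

7

s1: b1⊕b3⊕b5⊕b7⊕b9⊕b11⊕b13⊕b15⊕b17⊕b19⊕b21⊕b23⊕b25⊕b27⊕b29⊕b31 = 1⊕0⊕1⊕0⊕1⊕1⊕1⊕1⊕1⊕1⊕0⊕0⊕0⊕1⊕0⊕0 = 1
s2: b2⊕b3⊕b6⊕b7⊕b10⊕b11⊕b14⊕b15⊕b18⊕b19⊕b22⊕b23⊕b26⊕b27⊕b30⊕b31 = 1⊕0⊕1⊕0⊕0⊕1⊕0⊕1⊕1⊕1⊕0⊕0⊕1⊕1⊕1⊕0 = 1
s4: b4⊕b5⊕b6⊕b7⊕b12⊕b13⊕b14⊕b15⊕b20⊕b21⊕b22⊕b23⊕b28⊕b29⊕b30⊕b31 = 1⊕1⊕1⊕0⊕0⊕1⊕0⊕1⊕1⊕0⊕0⊕0⊕0⊕0⊕1⊕0 = 1
s8: b8⊕b9⊕b10⊕b11⊕b12⊕b13⊕b14⊕b15⊕b24⊕b25⊕b26⊕b27⊕b28⊕b29⊕b30⊕b31 = 0⊕1⊕0⊕1⊕0⊕1⊕0⊕1⊕1⊕0⊕1⊕1⊕0⊕0⊕1⊕0 = 0
s16: b16⊕b17⊕b18⊕b19⊕b20⊕b21⊕b22⊕b23⊕b24⊕b25⊕b26⊕b27⊕b28⊕b29⊕b30⊕b31 = 0⊕1⊕1⊕1⊕1⊕0⊕0⊕0⊕1⊕0⊕1⊕1⊕0⊕0⊕1⊕0 = 0
Syndrome (s16...s1) = 00111 → position 7.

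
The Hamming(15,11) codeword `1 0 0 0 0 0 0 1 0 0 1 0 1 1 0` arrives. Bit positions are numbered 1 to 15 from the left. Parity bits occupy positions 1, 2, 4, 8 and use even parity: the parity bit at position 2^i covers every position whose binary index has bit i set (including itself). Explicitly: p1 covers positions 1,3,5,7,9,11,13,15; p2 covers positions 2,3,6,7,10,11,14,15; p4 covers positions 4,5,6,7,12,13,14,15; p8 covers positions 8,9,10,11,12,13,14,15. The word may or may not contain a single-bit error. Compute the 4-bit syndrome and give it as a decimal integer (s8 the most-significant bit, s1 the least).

s1: b1⊕b3⊕b5⊕b7⊕b9⊕b11⊕b13⊕b15 = 1⊕0⊕0⊕0⊕0⊕1⊕1⊕0 = 1
s2: b2⊕b3⊕b6⊕b7⊕b10⊕b11⊕b14⊕b15 = 0⊕0⊕0⊕0⊕0⊕1⊕1⊕0 = 0
s4: b4⊕b5⊕b6⊕b7⊕b12⊕b13⊕b14⊕b15 = 0⊕0⊕0⊕0⊕0⊕1⊕1⊕0 = 0
s8: b8⊕b9⊕b10⊕b11⊕b12⊕b13⊕b14⊕b15 = 1⊕0⊕0⊕1⊕0⊕1⊕1⊕0 = 0
Syndrome (s8...s1) = 0001 → position 1.

1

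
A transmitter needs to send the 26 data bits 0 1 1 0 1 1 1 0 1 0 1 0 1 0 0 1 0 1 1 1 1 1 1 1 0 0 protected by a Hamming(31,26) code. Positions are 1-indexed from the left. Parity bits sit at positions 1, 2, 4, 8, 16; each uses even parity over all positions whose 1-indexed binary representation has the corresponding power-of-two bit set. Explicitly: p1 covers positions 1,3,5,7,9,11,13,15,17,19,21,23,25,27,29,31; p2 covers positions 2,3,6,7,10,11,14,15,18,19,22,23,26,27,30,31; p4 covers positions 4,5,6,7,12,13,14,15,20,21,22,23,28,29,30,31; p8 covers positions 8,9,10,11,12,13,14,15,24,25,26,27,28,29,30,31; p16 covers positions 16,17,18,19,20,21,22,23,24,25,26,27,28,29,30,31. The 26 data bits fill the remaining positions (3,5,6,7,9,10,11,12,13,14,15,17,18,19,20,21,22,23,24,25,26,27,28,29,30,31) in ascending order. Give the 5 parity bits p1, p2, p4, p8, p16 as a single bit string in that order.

00011

Place data bits at non-power-of-two positions: b3=0, b5=1, b6=1, b7=0, b9=1, b10=1, b11=1, b12=0, b13=1, b14=0, b15=1, b17=0, b18=1, b19=0, b20=0, b21=1, b22=0, b23=1, b24=1, b25=1, b26=1, b27=1, b28=1, b29=1, b30=0, b31=0.
p1 = XOR of data positions {3,5,7,9,11,13,15,17,19,21,23,25,27,29,31} = 0⊕1⊕0⊕1⊕1⊕1⊕1⊕0⊕0⊕1⊕1⊕1⊕1⊕1⊕0 = 0
p2 = XOR of data positions {3,6,7,10,11,14,15,18,19,22,23,26,27,30,31} = 0⊕1⊕0⊕1⊕1⊕0⊕1⊕1⊕0⊕0⊕1⊕1⊕1⊕0⊕0 = 0
p4 = XOR of data positions {5,6,7,12,13,14,15,20,21,22,23,28,29,30,31} = 1⊕1⊕0⊕0⊕1⊕0⊕1⊕0⊕1⊕0⊕1⊕1⊕1⊕0⊕0 = 0
p8 = XOR of data positions {9,10,11,12,13,14,15,24,25,26,27,28,29,30,31} = 1⊕1⊕1⊕0⊕1⊕0⊕1⊕1⊕1⊕1⊕1⊕1⊕1⊕0⊕0 = 1
p16 = XOR of data positions {17,18,19,20,21,22,23,24,25,26,27,28,29,30,31} = 0⊕1⊕0⊕0⊕1⊕0⊕1⊕1⊕1⊕1⊕1⊕1⊕1⊕0⊕0 = 1
Parity bits p1,p2,p4,p8,p16 = 00011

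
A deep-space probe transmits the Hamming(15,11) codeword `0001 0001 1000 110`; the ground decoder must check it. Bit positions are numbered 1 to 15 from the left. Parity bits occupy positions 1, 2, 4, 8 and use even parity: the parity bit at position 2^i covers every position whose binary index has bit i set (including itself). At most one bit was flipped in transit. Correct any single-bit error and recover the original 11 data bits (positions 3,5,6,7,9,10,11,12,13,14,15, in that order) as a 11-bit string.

00101000110

s1: b1⊕b3⊕b5⊕b7⊕b9⊕b11⊕b13⊕b15 = 0⊕0⊕0⊕0⊕1⊕0⊕1⊕0 = 0
s2: b2⊕b3⊕b6⊕b7⊕b10⊕b11⊕b14⊕b15 = 0⊕0⊕0⊕0⊕0⊕0⊕1⊕0 = 1
s4: b4⊕b5⊕b6⊕b7⊕b12⊕b13⊕b14⊕b15 = 1⊕0⊕0⊕0⊕0⊕1⊕1⊕0 = 1
s8: b8⊕b9⊕b10⊕b11⊕b12⊕b13⊕b14⊕b15 = 1⊕1⊕0⊕0⊕0⊕1⊕1⊕0 = 0
Syndrome (s8...s1) = 0110 → position 6.
Flip bit 6: corrected codeword = 000101011000110
Data bits at positions 3,5,6,7,9,10,11,12,13,14,15: 00101000110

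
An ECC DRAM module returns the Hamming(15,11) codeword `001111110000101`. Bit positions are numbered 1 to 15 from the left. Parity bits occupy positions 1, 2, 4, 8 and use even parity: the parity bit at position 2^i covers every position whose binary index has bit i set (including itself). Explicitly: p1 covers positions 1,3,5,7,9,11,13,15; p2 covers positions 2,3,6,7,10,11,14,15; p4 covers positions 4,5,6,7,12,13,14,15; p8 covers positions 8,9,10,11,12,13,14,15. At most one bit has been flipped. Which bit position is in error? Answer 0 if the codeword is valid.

s1: b1⊕b3⊕b5⊕b7⊕b9⊕b11⊕b13⊕b15 = 0⊕1⊕1⊕1⊕0⊕0⊕1⊕1 = 1
s2: b2⊕b3⊕b6⊕b7⊕b10⊕b11⊕b14⊕b15 = 0⊕1⊕1⊕1⊕0⊕0⊕0⊕1 = 0
s4: b4⊕b5⊕b6⊕b7⊕b12⊕b13⊕b14⊕b15 = 1⊕1⊕1⊕1⊕0⊕1⊕0⊕1 = 0
s8: b8⊕b9⊕b10⊕b11⊕b12⊕b13⊕b14⊕b15 = 1⊕0⊕0⊕0⊕0⊕1⊕0⊕1 = 1
Syndrome (s8...s1) = 1001 → position 9.

9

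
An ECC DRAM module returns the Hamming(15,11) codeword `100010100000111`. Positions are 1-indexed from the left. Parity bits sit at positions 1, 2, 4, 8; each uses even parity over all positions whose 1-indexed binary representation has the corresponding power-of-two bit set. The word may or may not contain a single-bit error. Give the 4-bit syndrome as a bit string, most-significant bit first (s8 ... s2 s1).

1111

s1: b1⊕b3⊕b5⊕b7⊕b9⊕b11⊕b13⊕b15 = 1⊕0⊕1⊕1⊕0⊕0⊕1⊕1 = 1
s2: b2⊕b3⊕b6⊕b7⊕b10⊕b11⊕b14⊕b15 = 0⊕0⊕0⊕1⊕0⊕0⊕1⊕1 = 1
s4: b4⊕b5⊕b6⊕b7⊕b12⊕b13⊕b14⊕b15 = 0⊕1⊕0⊕1⊕0⊕1⊕1⊕1 = 1
s8: b8⊕b9⊕b10⊕b11⊕b12⊕b13⊕b14⊕b15 = 0⊕0⊕0⊕0⊕0⊕1⊕1⊕1 = 1
Syndrome (s8...s1) = 1111 → position 15.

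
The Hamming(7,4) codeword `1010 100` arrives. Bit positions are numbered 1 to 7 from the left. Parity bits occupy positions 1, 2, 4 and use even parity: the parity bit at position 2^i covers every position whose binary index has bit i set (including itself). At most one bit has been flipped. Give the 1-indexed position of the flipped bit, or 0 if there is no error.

7

s1: b1⊕b3⊕b5⊕b7 = 1⊕1⊕1⊕0 = 1
s2: b2⊕b3⊕b6⊕b7 = 0⊕1⊕0⊕0 = 1
s4: b4⊕b5⊕b6⊕b7 = 0⊕1⊕0⊕0 = 1
Syndrome (s4...s1) = 111 → position 7.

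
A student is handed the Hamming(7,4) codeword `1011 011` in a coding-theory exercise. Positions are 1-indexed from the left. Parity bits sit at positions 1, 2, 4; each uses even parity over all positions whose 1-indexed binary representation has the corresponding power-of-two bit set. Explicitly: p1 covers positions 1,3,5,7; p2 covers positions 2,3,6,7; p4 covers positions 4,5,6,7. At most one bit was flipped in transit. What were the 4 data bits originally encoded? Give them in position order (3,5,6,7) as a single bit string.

s1: b1⊕b3⊕b5⊕b7 = 1⊕1⊕0⊕1 = 1
s2: b2⊕b3⊕b6⊕b7 = 0⊕1⊕1⊕1 = 1
s4: b4⊕b5⊕b6⊕b7 = 1⊕0⊕1⊕1 = 1
Syndrome (s4...s1) = 111 → position 7.
Flip bit 7: corrected codeword = 1011010
Data bits at positions 3,5,6,7: 1010

1010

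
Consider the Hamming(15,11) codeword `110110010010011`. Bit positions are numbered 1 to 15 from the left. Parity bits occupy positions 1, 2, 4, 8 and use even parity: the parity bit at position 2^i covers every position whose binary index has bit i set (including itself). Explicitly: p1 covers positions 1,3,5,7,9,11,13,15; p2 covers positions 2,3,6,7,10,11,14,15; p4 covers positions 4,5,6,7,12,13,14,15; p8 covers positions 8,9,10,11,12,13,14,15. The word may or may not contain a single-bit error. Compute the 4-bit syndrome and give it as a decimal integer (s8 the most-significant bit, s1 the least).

s1: b1⊕b3⊕b5⊕b7⊕b9⊕b11⊕b13⊕b15 = 1⊕0⊕1⊕0⊕0⊕1⊕0⊕1 = 0
s2: b2⊕b3⊕b6⊕b7⊕b10⊕b11⊕b14⊕b15 = 1⊕0⊕0⊕0⊕0⊕1⊕1⊕1 = 0
s4: b4⊕b5⊕b6⊕b7⊕b12⊕b13⊕b14⊕b15 = 1⊕1⊕0⊕0⊕0⊕0⊕1⊕1 = 0
s8: b8⊕b9⊕b10⊕b11⊕b12⊕b13⊕b14⊕b15 = 1⊕0⊕0⊕1⊕0⊕0⊕1⊕1 = 0
Syndrome (s8...s1) = 0000 → position 0 (no error).

0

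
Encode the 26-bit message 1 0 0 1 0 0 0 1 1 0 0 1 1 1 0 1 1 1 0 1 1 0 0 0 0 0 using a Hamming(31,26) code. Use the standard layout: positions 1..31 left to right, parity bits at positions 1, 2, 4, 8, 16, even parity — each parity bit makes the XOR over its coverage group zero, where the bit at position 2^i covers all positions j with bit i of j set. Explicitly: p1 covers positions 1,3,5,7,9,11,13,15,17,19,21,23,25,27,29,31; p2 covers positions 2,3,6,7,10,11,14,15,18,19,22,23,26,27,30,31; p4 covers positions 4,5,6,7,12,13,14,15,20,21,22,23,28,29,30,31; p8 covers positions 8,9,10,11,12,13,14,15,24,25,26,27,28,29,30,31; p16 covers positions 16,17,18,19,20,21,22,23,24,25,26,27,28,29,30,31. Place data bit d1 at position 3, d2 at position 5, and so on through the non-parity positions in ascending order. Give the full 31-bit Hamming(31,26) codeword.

Place data bits at non-power-of-two positions: b3=1, b5=0, b6=0, b7=1, b9=0, b10=0, b11=0, b12=1, b13=1, b14=0, b15=0, b17=1, b18=1, b19=1, b20=0, b21=1, b22=1, b23=1, b24=0, b25=1, b26=1, b27=0, b28=0, b29=0, b30=0, b31=0.
p1 = XOR of data positions {3,5,7,9,11,13,15,17,19,21,23,25,27,29,31} = 1⊕0⊕1⊕0⊕0⊕1⊕0⊕1⊕1⊕1⊕1⊕1⊕0⊕0⊕0 = 0
p2 = XOR of data positions {3,6,7,10,11,14,15,18,19,22,23,26,27,30,31} = 1⊕0⊕1⊕0⊕0⊕0⊕0⊕1⊕1⊕1⊕1⊕1⊕0⊕0⊕0 = 1
p4 = XOR of data positions {5,6,7,12,13,14,15,20,21,22,23,28,29,30,31} = 0⊕0⊕1⊕1⊕1⊕0⊕0⊕0⊕1⊕1⊕1⊕0⊕0⊕0⊕0 = 0
p8 = XOR of data positions {9,10,11,12,13,14,15,24,25,26,27,28,29,30,31} = 0⊕0⊕0⊕1⊕1⊕0⊕0⊕0⊕1⊕1⊕0⊕0⊕0⊕0⊕0 = 0
p16 = XOR of data positions {17,18,19,20,21,22,23,24,25,26,27,28,29,30,31} = 1⊕1⊕1⊕0⊕1⊕1⊕1⊕0⊕1⊕1⊕0⊕0⊕0⊕0⊕0 = 0
Codeword b1..b31 = 0110001000011000111011101100000

0110001000011000111011101100000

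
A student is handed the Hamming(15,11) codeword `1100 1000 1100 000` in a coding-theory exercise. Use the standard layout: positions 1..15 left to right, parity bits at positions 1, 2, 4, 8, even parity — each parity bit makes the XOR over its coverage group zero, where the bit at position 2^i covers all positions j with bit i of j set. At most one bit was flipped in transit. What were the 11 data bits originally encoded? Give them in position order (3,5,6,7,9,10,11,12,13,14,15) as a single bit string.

00001100000

s1: b1⊕b3⊕b5⊕b7⊕b9⊕b11⊕b13⊕b15 = 1⊕0⊕1⊕0⊕1⊕0⊕0⊕0 = 1
s2: b2⊕b3⊕b6⊕b7⊕b10⊕b11⊕b14⊕b15 = 1⊕0⊕0⊕0⊕1⊕0⊕0⊕0 = 0
s4: b4⊕b5⊕b6⊕b7⊕b12⊕b13⊕b14⊕b15 = 0⊕1⊕0⊕0⊕0⊕0⊕0⊕0 = 1
s8: b8⊕b9⊕b10⊕b11⊕b12⊕b13⊕b14⊕b15 = 0⊕1⊕1⊕0⊕0⊕0⊕0⊕0 = 0
Syndrome (s8...s1) = 0101 → position 5.
Flip bit 5: corrected codeword = 110000001100000
Data bits at positions 3,5,6,7,9,10,11,12,13,14,15: 00001100000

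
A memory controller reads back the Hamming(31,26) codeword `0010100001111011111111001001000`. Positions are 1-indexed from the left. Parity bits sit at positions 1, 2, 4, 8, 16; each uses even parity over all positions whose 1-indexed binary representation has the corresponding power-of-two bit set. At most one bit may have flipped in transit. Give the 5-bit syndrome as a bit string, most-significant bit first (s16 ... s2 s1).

11011

s1: b1⊕b3⊕b5⊕b7⊕b9⊕b11⊕b13⊕b15⊕b17⊕b19⊕b21⊕b23⊕b25⊕b27⊕b29⊕b31 = 0⊕1⊕1⊕0⊕0⊕1⊕1⊕1⊕1⊕1⊕1⊕0⊕1⊕0⊕0⊕0 = 1
s2: b2⊕b3⊕b6⊕b7⊕b10⊕b11⊕b14⊕b15⊕b18⊕b19⊕b22⊕b23⊕b26⊕b27⊕b30⊕b31 = 0⊕1⊕0⊕0⊕1⊕1⊕0⊕1⊕1⊕1⊕1⊕0⊕0⊕0⊕0⊕0 = 1
s4: b4⊕b5⊕b6⊕b7⊕b12⊕b13⊕b14⊕b15⊕b20⊕b21⊕b22⊕b23⊕b28⊕b29⊕b30⊕b31 = 0⊕1⊕0⊕0⊕1⊕1⊕0⊕1⊕1⊕1⊕1⊕0⊕1⊕0⊕0⊕0 = 0
s8: b8⊕b9⊕b10⊕b11⊕b12⊕b13⊕b14⊕b15⊕b24⊕b25⊕b26⊕b27⊕b28⊕b29⊕b30⊕b31 = 0⊕0⊕1⊕1⊕1⊕1⊕0⊕1⊕0⊕1⊕0⊕0⊕1⊕0⊕0⊕0 = 1
s16: b16⊕b17⊕b18⊕b19⊕b20⊕b21⊕b22⊕b23⊕b24⊕b25⊕b26⊕b27⊕b28⊕b29⊕b30⊕b31 = 1⊕1⊕1⊕1⊕1⊕1⊕1⊕0⊕0⊕1⊕0⊕0⊕1⊕0⊕0⊕0 = 1
Syndrome (s16...s1) = 11011 → position 27.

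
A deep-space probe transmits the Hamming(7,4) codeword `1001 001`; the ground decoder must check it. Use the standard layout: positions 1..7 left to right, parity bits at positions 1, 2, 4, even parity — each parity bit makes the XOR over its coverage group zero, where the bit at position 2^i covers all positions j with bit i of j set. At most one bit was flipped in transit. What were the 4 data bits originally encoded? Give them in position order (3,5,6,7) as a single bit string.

s1: b1⊕b3⊕b5⊕b7 = 1⊕0⊕0⊕1 = 0
s2: b2⊕b3⊕b6⊕b7 = 0⊕0⊕0⊕1 = 1
s4: b4⊕b5⊕b6⊕b7 = 1⊕0⊕0⊕1 = 0
Syndrome (s4...s1) = 010 → position 2.
Flip bit 2: corrected codeword = 1101001
Data bits at positions 3,5,6,7: 0001

0001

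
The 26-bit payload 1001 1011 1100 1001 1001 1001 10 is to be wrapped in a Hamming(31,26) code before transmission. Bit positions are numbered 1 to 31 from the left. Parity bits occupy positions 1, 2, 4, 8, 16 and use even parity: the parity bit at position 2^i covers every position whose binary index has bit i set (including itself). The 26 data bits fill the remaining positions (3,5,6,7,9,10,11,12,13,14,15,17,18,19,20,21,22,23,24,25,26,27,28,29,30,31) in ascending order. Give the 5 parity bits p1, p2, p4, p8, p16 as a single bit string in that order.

Place data bits at non-power-of-two positions: b3=1, b5=0, b6=0, b7=1, b9=1, b10=0, b11=1, b12=1, b13=1, b14=1, b15=0, b17=0, b18=1, b19=0, b20=0, b21=1, b22=1, b23=0, b24=0, b25=1, b26=1, b27=0, b28=0, b29=1, b30=1, b31=0.
p1 = XOR of data positions {3,5,7,9,11,13,15,17,19,21,23,25,27,29,31} = 1⊕0⊕1⊕1⊕1⊕1⊕0⊕0⊕0⊕1⊕0⊕1⊕0⊕1⊕0 = 0
p2 = XOR of data positions {3,6,7,10,11,14,15,18,19,22,23,26,27,30,31} = 1⊕0⊕1⊕0⊕1⊕1⊕0⊕1⊕0⊕1⊕0⊕1⊕0⊕1⊕0 = 0
p4 = XOR of data positions {5,6,7,12,13,14,15,20,21,22,23,28,29,30,31} = 0⊕0⊕1⊕1⊕1⊕1⊕0⊕0⊕1⊕1⊕0⊕0⊕1⊕1⊕0 = 0
p8 = XOR of data positions {9,10,11,12,13,14,15,24,25,26,27,28,29,30,31} = 1⊕0⊕1⊕1⊕1⊕1⊕0⊕0⊕1⊕1⊕0⊕0⊕1⊕1⊕0 = 1
p16 = XOR of data positions {17,18,19,20,21,22,23,24,25,26,27,28,29,30,31} = 0⊕1⊕0⊕0⊕1⊕1⊕0⊕0⊕1⊕1⊕0⊕0⊕1⊕1⊕0 = 1
Parity bits p1,p2,p4,p8,p16 = 00011

00011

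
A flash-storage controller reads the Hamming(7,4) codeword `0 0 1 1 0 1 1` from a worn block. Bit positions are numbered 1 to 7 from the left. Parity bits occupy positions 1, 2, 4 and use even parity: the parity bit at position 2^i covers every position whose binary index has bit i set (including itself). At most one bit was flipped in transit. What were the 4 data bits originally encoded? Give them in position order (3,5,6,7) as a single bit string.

1001

s1: b1⊕b3⊕b5⊕b7 = 0⊕1⊕0⊕1 = 0
s2: b2⊕b3⊕b6⊕b7 = 0⊕1⊕1⊕1 = 1
s4: b4⊕b5⊕b6⊕b7 = 1⊕0⊕1⊕1 = 1
Syndrome (s4...s1) = 110 → position 6.
Flip bit 6: corrected codeword = 0011001
Data bits at positions 3,5,6,7: 1001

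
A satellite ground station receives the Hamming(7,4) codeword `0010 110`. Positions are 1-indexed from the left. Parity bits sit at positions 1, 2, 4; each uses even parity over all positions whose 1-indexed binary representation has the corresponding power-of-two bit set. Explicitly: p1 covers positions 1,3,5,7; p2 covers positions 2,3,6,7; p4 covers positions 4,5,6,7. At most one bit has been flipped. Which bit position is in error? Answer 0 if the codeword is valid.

0

s1: b1⊕b3⊕b5⊕b7 = 0⊕1⊕1⊕0 = 0
s2: b2⊕b3⊕b6⊕b7 = 0⊕1⊕1⊕0 = 0
s4: b4⊕b5⊕b6⊕b7 = 0⊕1⊕1⊕0 = 0
Syndrome (s4...s1) = 000 → position 0 (no error).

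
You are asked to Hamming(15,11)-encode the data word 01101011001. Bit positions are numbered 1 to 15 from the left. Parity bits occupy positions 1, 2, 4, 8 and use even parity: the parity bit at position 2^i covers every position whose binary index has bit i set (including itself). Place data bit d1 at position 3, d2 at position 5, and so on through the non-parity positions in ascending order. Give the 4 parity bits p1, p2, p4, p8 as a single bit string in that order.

Place data bits at non-power-of-two positions: b3=0, b5=1, b6=1, b7=0, b9=1, b10=0, b11=1, b12=1, b13=0, b14=0, b15=1.
p1 = XOR of data positions {3,5,7,9,11,13,15} = 0⊕1⊕0⊕1⊕1⊕0⊕1 = 0
p2 = XOR of data positions {3,6,7,10,11,14,15} = 0⊕1⊕0⊕0⊕1⊕0⊕1 = 1
p4 = XOR of data positions {5,6,7,12,13,14,15} = 1⊕1⊕0⊕1⊕0⊕0⊕1 = 0
p8 = XOR of data positions {9,10,11,12,13,14,15} = 1⊕0⊕1⊕1⊕0⊕0⊕1 = 0
Parity bits p1,p2,p4,p8 = 0100

0100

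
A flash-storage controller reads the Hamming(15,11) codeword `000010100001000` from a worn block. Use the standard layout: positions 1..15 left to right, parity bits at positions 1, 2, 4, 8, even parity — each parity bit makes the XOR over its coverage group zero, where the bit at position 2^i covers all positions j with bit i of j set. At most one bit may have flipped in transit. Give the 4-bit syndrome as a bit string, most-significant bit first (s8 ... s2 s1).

1110

s1: b1⊕b3⊕b5⊕b7⊕b9⊕b11⊕b13⊕b15 = 0⊕0⊕1⊕1⊕0⊕0⊕0⊕0 = 0
s2: b2⊕b3⊕b6⊕b7⊕b10⊕b11⊕b14⊕b15 = 0⊕0⊕0⊕1⊕0⊕0⊕0⊕0 = 1
s4: b4⊕b5⊕b6⊕b7⊕b12⊕b13⊕b14⊕b15 = 0⊕1⊕0⊕1⊕1⊕0⊕0⊕0 = 1
s8: b8⊕b9⊕b10⊕b11⊕b12⊕b13⊕b14⊕b15 = 0⊕0⊕0⊕0⊕1⊕0⊕0⊕0 = 1
Syndrome (s8...s1) = 1110 → position 14.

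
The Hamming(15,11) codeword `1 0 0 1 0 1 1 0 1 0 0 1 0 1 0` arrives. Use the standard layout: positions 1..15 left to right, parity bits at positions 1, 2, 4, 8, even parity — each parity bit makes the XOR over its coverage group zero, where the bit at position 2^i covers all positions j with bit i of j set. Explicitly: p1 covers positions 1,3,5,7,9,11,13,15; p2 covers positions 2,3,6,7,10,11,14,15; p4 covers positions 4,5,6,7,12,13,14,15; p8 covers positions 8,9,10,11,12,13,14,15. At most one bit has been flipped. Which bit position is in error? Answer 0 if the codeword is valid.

s1: b1⊕b3⊕b5⊕b7⊕b9⊕b11⊕b13⊕b15 = 1⊕0⊕0⊕1⊕1⊕0⊕0⊕0 = 1
s2: b2⊕b3⊕b6⊕b7⊕b10⊕b11⊕b14⊕b15 = 0⊕0⊕1⊕1⊕0⊕0⊕1⊕0 = 1
s4: b4⊕b5⊕b6⊕b7⊕b12⊕b13⊕b14⊕b15 = 1⊕0⊕1⊕1⊕1⊕0⊕1⊕0 = 1
s8: b8⊕b9⊕b10⊕b11⊕b12⊕b13⊕b14⊕b15 = 0⊕1⊕0⊕0⊕1⊕0⊕1⊕0 = 1
Syndrome (s8...s1) = 1111 → position 15.

15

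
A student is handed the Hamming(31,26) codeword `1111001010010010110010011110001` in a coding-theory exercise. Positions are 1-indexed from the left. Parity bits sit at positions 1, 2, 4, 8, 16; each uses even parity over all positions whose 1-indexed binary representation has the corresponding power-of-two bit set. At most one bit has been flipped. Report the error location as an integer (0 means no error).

0

s1: b1⊕b3⊕b5⊕b7⊕b9⊕b11⊕b13⊕b15⊕b17⊕b19⊕b21⊕b23⊕b25⊕b27⊕b29⊕b31 = 1⊕1⊕0⊕1⊕1⊕0⊕0⊕1⊕1⊕0⊕1⊕0⊕1⊕1⊕0⊕1 = 0
s2: b2⊕b3⊕b6⊕b7⊕b10⊕b11⊕b14⊕b15⊕b18⊕b19⊕b22⊕b23⊕b26⊕b27⊕b30⊕b31 = 1⊕1⊕0⊕1⊕0⊕0⊕0⊕1⊕1⊕0⊕0⊕0⊕1⊕1⊕0⊕1 = 0
s4: b4⊕b5⊕b6⊕b7⊕b12⊕b13⊕b14⊕b15⊕b20⊕b21⊕b22⊕b23⊕b28⊕b29⊕b30⊕b31 = 1⊕0⊕0⊕1⊕1⊕0⊕0⊕1⊕0⊕1⊕0⊕0⊕0⊕0⊕0⊕1 = 0
s8: b8⊕b9⊕b10⊕b11⊕b12⊕b13⊕b14⊕b15⊕b24⊕b25⊕b26⊕b27⊕b28⊕b29⊕b30⊕b31 = 0⊕1⊕0⊕0⊕1⊕0⊕0⊕1⊕1⊕1⊕1⊕1⊕0⊕0⊕0⊕1 = 0
s16: b16⊕b17⊕b18⊕b19⊕b20⊕b21⊕b22⊕b23⊕b24⊕b25⊕b26⊕b27⊕b28⊕b29⊕b30⊕b31 = 0⊕1⊕1⊕0⊕0⊕1⊕0⊕0⊕1⊕1⊕1⊕1⊕0⊕0⊕0⊕1 = 0
Syndrome (s16...s1) = 00000 → position 0 (no error).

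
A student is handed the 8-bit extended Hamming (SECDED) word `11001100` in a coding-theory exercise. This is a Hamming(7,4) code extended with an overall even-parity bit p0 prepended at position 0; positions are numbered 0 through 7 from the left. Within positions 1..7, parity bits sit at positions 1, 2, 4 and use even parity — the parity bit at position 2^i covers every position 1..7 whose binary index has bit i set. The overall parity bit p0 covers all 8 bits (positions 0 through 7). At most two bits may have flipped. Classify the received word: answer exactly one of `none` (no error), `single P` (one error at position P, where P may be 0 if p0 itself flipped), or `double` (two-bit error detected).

none

s1: b1⊕b3⊕b5⊕b7 = 1⊕0⊕1⊕0 = 0
s2: b2⊕b3⊕b6⊕b7 = 0⊕0⊕0⊕0 = 0
s4: b4⊕b5⊕b6⊕b7 = 1⊕1⊕0⊕0 = 0
Syndrome (s4...s1) = 000 → position 0 (no error).
Overall parity (XOR of all 8 bits, including p0): 1⊕1⊕0⊕0⊕1⊕1⊕0⊕0 = 0
Overall=0, syndrome position=0 → no error.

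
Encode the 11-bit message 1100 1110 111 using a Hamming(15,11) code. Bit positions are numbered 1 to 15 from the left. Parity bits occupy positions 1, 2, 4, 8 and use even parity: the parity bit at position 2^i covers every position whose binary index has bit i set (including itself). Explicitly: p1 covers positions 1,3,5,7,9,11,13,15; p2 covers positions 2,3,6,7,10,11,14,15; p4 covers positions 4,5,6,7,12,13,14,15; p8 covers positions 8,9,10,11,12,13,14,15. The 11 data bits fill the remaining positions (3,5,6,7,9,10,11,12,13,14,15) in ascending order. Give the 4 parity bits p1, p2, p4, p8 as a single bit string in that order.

0100

Place data bits at non-power-of-two positions: b3=1, b5=1, b6=0, b7=0, b9=1, b10=1, b11=1, b12=0, b13=1, b14=1, b15=1.
p1 = XOR of data positions {3,5,7,9,11,13,15} = 1⊕1⊕0⊕1⊕1⊕1⊕1 = 0
p2 = XOR of data positions {3,6,7,10,11,14,15} = 1⊕0⊕0⊕1⊕1⊕1⊕1 = 1
p4 = XOR of data positions {5,6,7,12,13,14,15} = 1⊕0⊕0⊕0⊕1⊕1⊕1 = 0
p8 = XOR of data positions {9,10,11,12,13,14,15} = 1⊕1⊕1⊕0⊕1⊕1⊕1 = 0
Parity bits p1,p2,p4,p8 = 0100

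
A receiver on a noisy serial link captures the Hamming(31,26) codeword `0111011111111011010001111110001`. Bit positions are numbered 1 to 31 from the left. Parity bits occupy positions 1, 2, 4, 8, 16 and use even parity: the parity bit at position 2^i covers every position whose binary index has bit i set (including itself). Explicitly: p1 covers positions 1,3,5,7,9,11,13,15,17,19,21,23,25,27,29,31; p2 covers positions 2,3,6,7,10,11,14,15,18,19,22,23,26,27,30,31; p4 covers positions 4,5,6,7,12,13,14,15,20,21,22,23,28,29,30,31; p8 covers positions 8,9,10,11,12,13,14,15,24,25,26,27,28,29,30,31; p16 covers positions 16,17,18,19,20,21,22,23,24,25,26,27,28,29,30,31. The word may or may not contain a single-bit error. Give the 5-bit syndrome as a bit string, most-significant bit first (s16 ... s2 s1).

10110

s1: b1⊕b3⊕b5⊕b7⊕b9⊕b11⊕b13⊕b15⊕b17⊕b19⊕b21⊕b23⊕b25⊕b27⊕b29⊕b31 = 0⊕1⊕0⊕1⊕1⊕1⊕1⊕1⊕0⊕0⊕0⊕1⊕1⊕1⊕0⊕1 = 0
s2: b2⊕b3⊕b6⊕b7⊕b10⊕b11⊕b14⊕b15⊕b18⊕b19⊕b22⊕b23⊕b26⊕b27⊕b30⊕b31 = 1⊕1⊕1⊕1⊕1⊕1⊕0⊕1⊕1⊕0⊕1⊕1⊕1⊕1⊕0⊕1 = 1
s4: b4⊕b5⊕b6⊕b7⊕b12⊕b13⊕b14⊕b15⊕b20⊕b21⊕b22⊕b23⊕b28⊕b29⊕b30⊕b31 = 1⊕0⊕1⊕1⊕1⊕1⊕0⊕1⊕0⊕0⊕1⊕1⊕0⊕0⊕0⊕1 = 1
s8: b8⊕b9⊕b10⊕b11⊕b12⊕b13⊕b14⊕b15⊕b24⊕b25⊕b26⊕b27⊕b28⊕b29⊕b30⊕b31 = 1⊕1⊕1⊕1⊕1⊕1⊕0⊕1⊕1⊕1⊕1⊕1⊕0⊕0⊕0⊕1 = 0
s16: b16⊕b17⊕b18⊕b19⊕b20⊕b21⊕b22⊕b23⊕b24⊕b25⊕b26⊕b27⊕b28⊕b29⊕b30⊕b31 = 1⊕0⊕1⊕0⊕0⊕0⊕1⊕1⊕1⊕1⊕1⊕1⊕0⊕0⊕0⊕1 = 1
Syndrome (s16...s1) = 10110 → position 22.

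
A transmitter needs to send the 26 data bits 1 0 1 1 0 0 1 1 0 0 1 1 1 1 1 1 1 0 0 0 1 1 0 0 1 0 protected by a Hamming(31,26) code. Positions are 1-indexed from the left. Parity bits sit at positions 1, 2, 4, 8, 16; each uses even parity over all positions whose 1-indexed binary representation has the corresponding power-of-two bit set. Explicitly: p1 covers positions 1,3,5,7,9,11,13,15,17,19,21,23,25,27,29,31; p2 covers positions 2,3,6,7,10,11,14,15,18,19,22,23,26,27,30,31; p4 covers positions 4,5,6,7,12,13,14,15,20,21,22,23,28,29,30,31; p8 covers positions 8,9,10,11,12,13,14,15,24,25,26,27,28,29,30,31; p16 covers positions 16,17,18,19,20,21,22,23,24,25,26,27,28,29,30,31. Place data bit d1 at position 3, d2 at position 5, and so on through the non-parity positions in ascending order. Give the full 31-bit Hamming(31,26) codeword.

Place data bits at non-power-of-two positions: b3=1, b5=0, b6=1, b7=1, b9=0, b10=0, b11=1, b12=1, b13=0, b14=0, b15=1, b17=1, b18=1, b19=1, b20=1, b21=1, b22=1, b23=0, b24=0, b25=0, b26=1, b27=1, b28=0, b29=0, b30=1, b31=0.
p1 = XOR of data positions {3,5,7,9,11,13,15,17,19,21,23,25,27,29,31} = 1⊕0⊕1⊕0⊕1⊕0⊕1⊕1⊕1⊕1⊕0⊕0⊕1⊕0⊕0 = 0
p2 = XOR of data positions {3,6,7,10,11,14,15,18,19,22,23,26,27,30,31} = 1⊕1⊕1⊕0⊕1⊕0⊕1⊕1⊕1⊕1⊕0⊕1⊕1⊕1⊕0 = 1
p4 = XOR of data positions {5,6,7,12,13,14,15,20,21,22,23,28,29,30,31} = 0⊕1⊕1⊕1⊕0⊕0⊕1⊕1⊕1⊕1⊕0⊕0⊕0⊕1⊕0 = 0
p8 = XOR of data positions {9,10,11,12,13,14,15,24,25,26,27,28,29,30,31} = 0⊕0⊕1⊕1⊕0⊕0⊕1⊕0⊕0⊕1⊕1⊕0⊕0⊕1⊕0 = 0
p16 = XOR of data positions {17,18,19,20,21,22,23,24,25,26,27,28,29,30,31} = 1⊕1⊕1⊕1⊕1⊕1⊕0⊕0⊕0⊕1⊕1⊕0⊕0⊕1⊕0 = 1
Codeword b1..b31 = 0110011000110011111111000110010

0110011000110011111111000110010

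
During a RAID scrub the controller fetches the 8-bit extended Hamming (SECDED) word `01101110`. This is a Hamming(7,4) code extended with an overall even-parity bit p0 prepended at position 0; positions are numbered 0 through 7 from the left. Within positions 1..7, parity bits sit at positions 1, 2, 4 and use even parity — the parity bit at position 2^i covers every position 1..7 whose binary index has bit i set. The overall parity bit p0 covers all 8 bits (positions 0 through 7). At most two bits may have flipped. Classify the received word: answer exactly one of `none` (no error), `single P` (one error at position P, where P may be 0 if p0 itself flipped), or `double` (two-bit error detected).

single 4

s1: b1⊕b3⊕b5⊕b7 = 1⊕0⊕1⊕0 = 0
s2: b2⊕b3⊕b6⊕b7 = 1⊕0⊕1⊕0 = 0
s4: b4⊕b5⊕b6⊕b7 = 1⊕1⊕1⊕0 = 1
Syndrome (s4...s1) = 100 → position 4.
Overall parity (XOR of all 8 bits, including p0): 0⊕1⊕1⊕0⊕1⊕1⊕1⊕0 = 1
Overall=1, syndrome position=4 → single-bit error at position 4.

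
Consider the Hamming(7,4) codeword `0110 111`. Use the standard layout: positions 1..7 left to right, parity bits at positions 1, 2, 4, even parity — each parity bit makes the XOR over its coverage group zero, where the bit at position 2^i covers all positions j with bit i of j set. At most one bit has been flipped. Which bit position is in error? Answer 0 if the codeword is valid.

5

s1: b1⊕b3⊕b5⊕b7 = 0⊕1⊕1⊕1 = 1
s2: b2⊕b3⊕b6⊕b7 = 1⊕1⊕1⊕1 = 0
s4: b4⊕b5⊕b6⊕b7 = 0⊕1⊕1⊕1 = 1
Syndrome (s4...s1) = 101 → position 5.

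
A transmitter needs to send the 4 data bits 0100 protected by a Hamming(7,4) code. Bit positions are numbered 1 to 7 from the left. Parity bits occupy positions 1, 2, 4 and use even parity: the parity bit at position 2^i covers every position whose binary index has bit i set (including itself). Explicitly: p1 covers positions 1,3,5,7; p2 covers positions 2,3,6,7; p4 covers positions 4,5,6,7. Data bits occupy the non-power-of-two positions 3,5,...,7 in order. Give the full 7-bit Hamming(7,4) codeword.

Place data bits at non-power-of-two positions: b3=0, b5=1, b6=0, b7=0.
p1 = XOR of data positions {3,5,7} = 0⊕1⊕0 = 1
p2 = XOR of data positions {3,6,7} = 0⊕0⊕0 = 0
p4 = XOR of data positions {5,6,7} = 1⊕0⊕0 = 1
Codeword b1..b7 = 1001100

1001100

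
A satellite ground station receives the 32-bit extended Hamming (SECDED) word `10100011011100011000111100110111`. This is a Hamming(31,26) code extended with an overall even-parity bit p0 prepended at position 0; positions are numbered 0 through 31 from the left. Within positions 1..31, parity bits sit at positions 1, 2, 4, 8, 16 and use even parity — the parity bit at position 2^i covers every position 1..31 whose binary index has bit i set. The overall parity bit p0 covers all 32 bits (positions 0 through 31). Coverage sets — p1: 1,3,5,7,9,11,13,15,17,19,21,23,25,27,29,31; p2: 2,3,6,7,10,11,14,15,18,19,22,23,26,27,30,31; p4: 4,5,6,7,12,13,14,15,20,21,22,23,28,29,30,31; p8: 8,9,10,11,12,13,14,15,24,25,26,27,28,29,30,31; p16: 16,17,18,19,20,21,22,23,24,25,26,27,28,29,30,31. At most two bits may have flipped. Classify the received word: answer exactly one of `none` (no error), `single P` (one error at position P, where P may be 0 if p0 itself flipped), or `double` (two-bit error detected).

s1: b1⊕b3⊕b5⊕b7⊕b9⊕b11⊕b13⊕b15⊕b17⊕b19⊕b21⊕b23⊕b25⊕b27⊕b29⊕b31 = 0⊕0⊕0⊕1⊕1⊕1⊕0⊕1⊕0⊕0⊕1⊕1⊕0⊕1⊕1⊕1 = 1
s2: b2⊕b3⊕b6⊕b7⊕b10⊕b11⊕b14⊕b15⊕b18⊕b19⊕b22⊕b23⊕b26⊕b27⊕b30⊕b31 = 1⊕0⊕1⊕1⊕1⊕1⊕0⊕1⊕0⊕0⊕1⊕1⊕1⊕1⊕1⊕1 = 0
s4: b4⊕b5⊕b6⊕b7⊕b12⊕b13⊕b14⊕b15⊕b20⊕b21⊕b22⊕b23⊕b28⊕b29⊕b30⊕b31 = 0⊕0⊕1⊕1⊕0⊕0⊕0⊕1⊕1⊕1⊕1⊕1⊕0⊕1⊕1⊕1 = 0
s8: b8⊕b9⊕b10⊕b11⊕b12⊕b13⊕b14⊕b15⊕b24⊕b25⊕b26⊕b27⊕b28⊕b29⊕b30⊕b31 = 0⊕1⊕1⊕1⊕0⊕0⊕0⊕1⊕0⊕0⊕1⊕1⊕0⊕1⊕1⊕1 = 1
s16: b16⊕b17⊕b18⊕b19⊕b20⊕b21⊕b22⊕b23⊕b24⊕b25⊕b26⊕b27⊕b28⊕b29⊕b30⊕b31 = 1⊕0⊕0⊕0⊕1⊕1⊕1⊕1⊕0⊕0⊕1⊕1⊕0⊕1⊕1⊕1 = 0
Syndrome (s16...s1) = 01001 → position 9.
Overall parity (XOR of all 32 bits, including p0): 1⊕0⊕1⊕0⊕0⊕0⊕1⊕1⊕0⊕1⊕1⊕1⊕0⊕0⊕0⊕1⊕1⊕0⊕0⊕0⊕1⊕1⊕1⊕1⊕0⊕0⊕1⊕1⊕0⊕1⊕1⊕1 = 0
Overall=0, syndrome position=9 → double-bit error detected (uncorrectable).

double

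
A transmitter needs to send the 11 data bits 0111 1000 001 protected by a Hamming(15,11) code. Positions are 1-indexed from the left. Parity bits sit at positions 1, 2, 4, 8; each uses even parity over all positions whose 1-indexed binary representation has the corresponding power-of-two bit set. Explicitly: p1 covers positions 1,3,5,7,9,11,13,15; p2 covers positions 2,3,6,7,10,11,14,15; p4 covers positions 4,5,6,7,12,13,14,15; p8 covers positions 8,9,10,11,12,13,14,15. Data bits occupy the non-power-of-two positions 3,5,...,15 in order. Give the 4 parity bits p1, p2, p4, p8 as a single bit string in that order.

0100

Place data bits at non-power-of-two positions: b3=0, b5=1, b6=1, b7=1, b9=1, b10=0, b11=0, b12=0, b13=0, b14=0, b15=1.
p1 = XOR of data positions {3,5,7,9,11,13,15} = 0⊕1⊕1⊕1⊕0⊕0⊕1 = 0
p2 = XOR of data positions {3,6,7,10,11,14,15} = 0⊕1⊕1⊕0⊕0⊕0⊕1 = 1
p4 = XOR of data positions {5,6,7,12,13,14,15} = 1⊕1⊕1⊕0⊕0⊕0⊕1 = 0
p8 = XOR of data positions {9,10,11,12,13,14,15} = 1⊕0⊕0⊕0⊕0⊕0⊕1 = 0
Parity bits p1,p2,p4,p8 = 0100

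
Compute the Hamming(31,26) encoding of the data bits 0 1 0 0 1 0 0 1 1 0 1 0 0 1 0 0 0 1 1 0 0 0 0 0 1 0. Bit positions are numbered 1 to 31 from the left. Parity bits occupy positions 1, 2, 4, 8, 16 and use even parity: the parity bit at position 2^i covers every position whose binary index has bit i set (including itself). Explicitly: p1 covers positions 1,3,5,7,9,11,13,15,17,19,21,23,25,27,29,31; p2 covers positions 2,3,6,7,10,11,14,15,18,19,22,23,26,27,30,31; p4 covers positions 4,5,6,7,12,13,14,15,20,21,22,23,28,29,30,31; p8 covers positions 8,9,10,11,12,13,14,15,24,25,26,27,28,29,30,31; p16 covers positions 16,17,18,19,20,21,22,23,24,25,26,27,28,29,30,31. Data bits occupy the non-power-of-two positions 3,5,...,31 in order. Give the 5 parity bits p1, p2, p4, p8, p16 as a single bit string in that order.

00000

Place data bits at non-power-of-two positions: b3=0, b5=1, b6=0, b7=0, b9=1, b10=0, b11=0, b12=1, b13=1, b14=0, b15=1, b17=0, b18=0, b19=1, b20=0, b21=0, b22=0, b23=1, b24=1, b25=0, b26=0, b27=0, b28=0, b29=0, b30=1, b31=0.
p1 = XOR of data positions {3,5,7,9,11,13,15,17,19,21,23,25,27,29,31} = 0⊕1⊕0⊕1⊕0⊕1⊕1⊕0⊕1⊕0⊕1⊕0⊕0⊕0⊕0 = 0
p2 = XOR of data positions {3,6,7,10,11,14,15,18,19,22,23,26,27,30,31} = 0⊕0⊕0⊕0⊕0⊕0⊕1⊕0⊕1⊕0⊕1⊕0⊕0⊕1⊕0 = 0
p4 = XOR of data positions {5,6,7,12,13,14,15,20,21,22,23,28,29,30,31} = 1⊕0⊕0⊕1⊕1⊕0⊕1⊕0⊕0⊕0⊕1⊕0⊕0⊕1⊕0 = 0
p8 = XOR of data positions {9,10,11,12,13,14,15,24,25,26,27,28,29,30,31} = 1⊕0⊕0⊕1⊕1⊕0⊕1⊕1⊕0⊕0⊕0⊕0⊕0⊕1⊕0 = 0
p16 = XOR of data positions {17,18,19,20,21,22,23,24,25,26,27,28,29,30,31} = 0⊕0⊕1⊕0⊕0⊕0⊕1⊕1⊕0⊕0⊕0⊕0⊕0⊕1⊕0 = 0
Parity bits p1,p2,p4,p8,p16 = 00000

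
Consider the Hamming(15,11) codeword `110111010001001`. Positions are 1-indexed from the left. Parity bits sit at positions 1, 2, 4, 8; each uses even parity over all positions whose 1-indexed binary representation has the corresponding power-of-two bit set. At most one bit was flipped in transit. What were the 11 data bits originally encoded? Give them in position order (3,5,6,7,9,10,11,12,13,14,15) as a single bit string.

01100001000

s1: b1⊕b3⊕b5⊕b7⊕b9⊕b11⊕b13⊕b15 = 1⊕0⊕1⊕0⊕0⊕0⊕0⊕1 = 1
s2: b2⊕b3⊕b6⊕b7⊕b10⊕b11⊕b14⊕b15 = 1⊕0⊕1⊕0⊕0⊕0⊕0⊕1 = 1
s4: b4⊕b5⊕b6⊕b7⊕b12⊕b13⊕b14⊕b15 = 1⊕1⊕1⊕0⊕1⊕0⊕0⊕1 = 1
s8: b8⊕b9⊕b10⊕b11⊕b12⊕b13⊕b14⊕b15 = 1⊕0⊕0⊕0⊕1⊕0⊕0⊕1 = 1
Syndrome (s8...s1) = 1111 → position 15.
Flip bit 15: corrected codeword = 110111010001000
Data bits at positions 3,5,6,7,9,10,11,12,13,14,15: 01100001000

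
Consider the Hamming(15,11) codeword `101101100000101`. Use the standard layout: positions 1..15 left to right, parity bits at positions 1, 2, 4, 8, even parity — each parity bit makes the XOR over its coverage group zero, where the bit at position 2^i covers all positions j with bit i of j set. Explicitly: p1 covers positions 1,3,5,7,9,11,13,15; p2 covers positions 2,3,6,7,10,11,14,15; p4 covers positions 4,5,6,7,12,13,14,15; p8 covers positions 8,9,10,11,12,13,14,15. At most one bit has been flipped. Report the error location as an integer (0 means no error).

5

s1: b1⊕b3⊕b5⊕b7⊕b9⊕b11⊕b13⊕b15 = 1⊕1⊕0⊕1⊕0⊕0⊕1⊕1 = 1
s2: b2⊕b3⊕b6⊕b7⊕b10⊕b11⊕b14⊕b15 = 0⊕1⊕1⊕1⊕0⊕0⊕0⊕1 = 0
s4: b4⊕b5⊕b6⊕b7⊕b12⊕b13⊕b14⊕b15 = 1⊕0⊕1⊕1⊕0⊕1⊕0⊕1 = 1
s8: b8⊕b9⊕b10⊕b11⊕b12⊕b13⊕b14⊕b15 = 0⊕0⊕0⊕0⊕0⊕1⊕0⊕1 = 0
Syndrome (s8...s1) = 0101 → position 5.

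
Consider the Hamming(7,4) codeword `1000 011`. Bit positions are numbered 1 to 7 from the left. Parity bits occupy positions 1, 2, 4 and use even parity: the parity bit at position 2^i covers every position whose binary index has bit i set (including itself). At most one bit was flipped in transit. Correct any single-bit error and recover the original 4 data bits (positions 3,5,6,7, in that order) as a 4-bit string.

s1: b1⊕b3⊕b5⊕b7 = 1⊕0⊕0⊕1 = 0
s2: b2⊕b3⊕b6⊕b7 = 0⊕0⊕1⊕1 = 0
s4: b4⊕b5⊕b6⊕b7 = 0⊕0⊕1⊕1 = 0
Syndrome (s4...s1) = 000 → position 0 (no error).
No correction needed.
Data bits at positions 3,5,6,7: 0011

0011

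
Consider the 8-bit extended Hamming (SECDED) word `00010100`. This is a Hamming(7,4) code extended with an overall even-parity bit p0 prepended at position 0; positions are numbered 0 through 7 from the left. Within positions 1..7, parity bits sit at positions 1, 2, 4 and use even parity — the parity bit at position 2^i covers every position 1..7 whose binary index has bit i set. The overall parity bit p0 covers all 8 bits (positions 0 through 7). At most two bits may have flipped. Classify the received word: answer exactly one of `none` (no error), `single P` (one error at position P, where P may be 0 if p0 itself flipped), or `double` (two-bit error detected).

s1: b1⊕b3⊕b5⊕b7 = 0⊕1⊕1⊕0 = 0
s2: b2⊕b3⊕b6⊕b7 = 0⊕1⊕0⊕0 = 1
s4: b4⊕b5⊕b6⊕b7 = 0⊕1⊕0⊕0 = 1
Syndrome (s4...s1) = 110 → position 6.
Overall parity (XOR of all 8 bits, including p0): 0⊕0⊕0⊕1⊕0⊕1⊕0⊕0 = 0
Overall=0, syndrome position=6 → double-bit error detected (uncorrectable).

double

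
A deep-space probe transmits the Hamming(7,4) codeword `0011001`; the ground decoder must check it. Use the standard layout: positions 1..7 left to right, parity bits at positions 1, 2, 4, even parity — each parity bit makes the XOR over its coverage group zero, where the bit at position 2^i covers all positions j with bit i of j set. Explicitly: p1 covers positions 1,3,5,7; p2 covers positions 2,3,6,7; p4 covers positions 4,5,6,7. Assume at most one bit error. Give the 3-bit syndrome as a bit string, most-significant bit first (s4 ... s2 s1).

000

s1: b1⊕b3⊕b5⊕b7 = 0⊕1⊕0⊕1 = 0
s2: b2⊕b3⊕b6⊕b7 = 0⊕1⊕0⊕1 = 0
s4: b4⊕b5⊕b6⊕b7 = 1⊕0⊕0⊕1 = 0
Syndrome (s4...s1) = 000 → position 0 (no error).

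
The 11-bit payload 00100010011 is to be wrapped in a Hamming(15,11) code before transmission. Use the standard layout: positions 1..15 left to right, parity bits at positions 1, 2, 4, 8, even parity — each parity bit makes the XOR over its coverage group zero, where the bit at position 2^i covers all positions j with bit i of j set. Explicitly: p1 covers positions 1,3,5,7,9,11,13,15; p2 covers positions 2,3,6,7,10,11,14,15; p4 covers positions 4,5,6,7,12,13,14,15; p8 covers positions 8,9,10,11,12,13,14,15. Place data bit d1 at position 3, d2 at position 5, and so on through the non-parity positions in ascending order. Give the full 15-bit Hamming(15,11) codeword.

000101010010011

Place data bits at non-power-of-two positions: b3=0, b5=0, b6=1, b7=0, b9=0, b10=0, b11=1, b12=0, b13=0, b14=1, b15=1.
p1 = XOR of data positions {3,5,7,9,11,13,15} = 0⊕0⊕0⊕0⊕1⊕0⊕1 = 0
p2 = XOR of data positions {3,6,7,10,11,14,15} = 0⊕1⊕0⊕0⊕1⊕1⊕1 = 0
p4 = XOR of data positions {5,6,7,12,13,14,15} = 0⊕1⊕0⊕0⊕0⊕1⊕1 = 1
p8 = XOR of data positions {9,10,11,12,13,14,15} = 0⊕0⊕1⊕0⊕0⊕1⊕1 = 1
Codeword b1..b15 = 000101010010011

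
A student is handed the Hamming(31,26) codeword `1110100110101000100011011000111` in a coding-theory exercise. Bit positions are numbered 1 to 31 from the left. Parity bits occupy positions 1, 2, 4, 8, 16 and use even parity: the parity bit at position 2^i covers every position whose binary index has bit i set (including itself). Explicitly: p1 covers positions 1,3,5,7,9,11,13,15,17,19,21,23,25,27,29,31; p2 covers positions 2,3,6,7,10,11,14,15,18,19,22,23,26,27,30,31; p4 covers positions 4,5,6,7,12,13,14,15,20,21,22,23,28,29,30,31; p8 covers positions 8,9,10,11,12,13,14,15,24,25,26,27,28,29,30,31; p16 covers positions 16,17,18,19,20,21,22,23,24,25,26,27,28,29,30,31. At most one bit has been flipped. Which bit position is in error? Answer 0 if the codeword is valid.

s1: b1⊕b3⊕b5⊕b7⊕b9⊕b11⊕b13⊕b15⊕b17⊕b19⊕b21⊕b23⊕b25⊕b27⊕b29⊕b31 = 1⊕1⊕1⊕0⊕1⊕1⊕1⊕0⊕1⊕0⊕1⊕0⊕1⊕0⊕1⊕1 = 1
s2: b2⊕b3⊕b6⊕b7⊕b10⊕b11⊕b14⊕b15⊕b18⊕b19⊕b22⊕b23⊕b26⊕b27⊕b30⊕b31 = 1⊕1⊕0⊕0⊕0⊕1⊕0⊕0⊕0⊕0⊕1⊕0⊕0⊕0⊕1⊕1 = 0
s4: b4⊕b5⊕b6⊕b7⊕b12⊕b13⊕b14⊕b15⊕b20⊕b21⊕b22⊕b23⊕b28⊕b29⊕b30⊕b31 = 0⊕1⊕0⊕0⊕0⊕1⊕0⊕0⊕0⊕1⊕1⊕0⊕0⊕1⊕1⊕1 = 1
s8: b8⊕b9⊕b10⊕b11⊕b12⊕b13⊕b14⊕b15⊕b24⊕b25⊕b26⊕b27⊕b28⊕b29⊕b30⊕b31 = 1⊕1⊕0⊕1⊕0⊕1⊕0⊕0⊕1⊕1⊕0⊕0⊕0⊕1⊕1⊕1 = 1
s16: b16⊕b17⊕b18⊕b19⊕b20⊕b21⊕b22⊕b23⊕b24⊕b25⊕b26⊕b27⊕b28⊕b29⊕b30⊕b31 = 0⊕1⊕0⊕0⊕0⊕1⊕1⊕0⊕1⊕1⊕0⊕0⊕0⊕1⊕1⊕1 = 0
Syndrome (s16...s1) = 01101 → position 13.

13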